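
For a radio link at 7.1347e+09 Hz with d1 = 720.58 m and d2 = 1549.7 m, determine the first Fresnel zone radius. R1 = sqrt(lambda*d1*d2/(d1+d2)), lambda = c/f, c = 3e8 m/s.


lambda = c / f = 3.0000e+08 / 7.1347e+09 = 0.04204802 m
R1 = sqrt(0.04204802 * 720.58 * 1549.7 / (720.58 + 1549.7)) = 4.548 m

4.548 m


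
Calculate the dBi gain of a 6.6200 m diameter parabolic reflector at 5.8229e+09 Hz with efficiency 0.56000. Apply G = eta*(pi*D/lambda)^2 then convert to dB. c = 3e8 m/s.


lambda = c / f = 3.0000e+08 / 5.8229e+09 = 0.05152072 m
G_linear = 0.56000 * (pi * 6.6200 / 0.05152072)^2 = 91251.48
G_dBi = 10 * log10(91251.48) = 49.60 dBi

49.60 dBi


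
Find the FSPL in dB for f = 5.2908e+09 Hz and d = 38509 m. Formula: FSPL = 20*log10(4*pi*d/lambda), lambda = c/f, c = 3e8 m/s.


lambda = c / f = 3.0000e+08 / 5.2908e+09 = 0.05670220 m
FSPL = 20 * log10(4*pi*38509/0.05670220) = 138.6 dB

138.6 dB


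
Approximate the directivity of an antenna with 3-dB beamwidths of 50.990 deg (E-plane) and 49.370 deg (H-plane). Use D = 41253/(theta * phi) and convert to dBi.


D_linear = 41253 / (50.990 * 49.370) = 16.38730
D_dBi = 10 * log10(16.38730) = 12.15 dBi

12.15 dBi


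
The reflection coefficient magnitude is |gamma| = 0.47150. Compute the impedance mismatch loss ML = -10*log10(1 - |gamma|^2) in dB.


ML = -10 * log10(1 - 0.47150^2) = -10 * log10(0.77768775) = 1.092 dB

1.092 dB


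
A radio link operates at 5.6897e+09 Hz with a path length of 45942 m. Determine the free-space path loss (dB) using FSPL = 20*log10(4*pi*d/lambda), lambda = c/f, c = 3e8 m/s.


lambda = c / f = 3.0000e+08 / 5.6897e+09 = 0.05272686 m
FSPL = 20 * log10(4*pi*45942/0.05272686) = 140.8 dB

140.8 dB


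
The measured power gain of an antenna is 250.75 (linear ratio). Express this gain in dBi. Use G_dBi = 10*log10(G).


G_dBi = 10 * log10(250.75) = 23.99 dBi

23.99 dBi


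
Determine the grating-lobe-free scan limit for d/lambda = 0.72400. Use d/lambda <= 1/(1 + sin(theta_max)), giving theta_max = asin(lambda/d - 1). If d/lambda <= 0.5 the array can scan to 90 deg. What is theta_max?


lambda/d - 1 = 1/0.72400 - 1 = 0.3812155
theta_max = asin(0.3812155) = 22.41 deg

22.41 deg


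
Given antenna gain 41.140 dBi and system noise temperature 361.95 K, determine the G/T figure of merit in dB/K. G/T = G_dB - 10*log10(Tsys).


G/T = 41.140 - 10*log10(361.95) = 41.140 - 25.58649 = 15.55 dB/K

15.55 dB/K


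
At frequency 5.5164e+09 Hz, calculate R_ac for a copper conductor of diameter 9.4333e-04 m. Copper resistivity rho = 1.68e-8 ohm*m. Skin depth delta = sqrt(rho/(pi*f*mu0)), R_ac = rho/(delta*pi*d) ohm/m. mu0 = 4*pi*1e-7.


delta = sqrt(1.68e-8 / (pi * 5.5164e+09 * 4*pi*1e-7)) = 8.783081e-07 m
R_ac = 1.68e-8 / (8.783081e-07 * pi * 9.4333e-04) = 6.454 ohm/m

6.454 ohm/m


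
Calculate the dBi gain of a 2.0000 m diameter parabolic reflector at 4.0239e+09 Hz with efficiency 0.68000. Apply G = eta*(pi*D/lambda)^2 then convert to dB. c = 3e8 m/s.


lambda = c / f = 3.0000e+08 / 4.0239e+09 = 0.07455454 m
G_linear = 0.68000 * (pi * 2.0000 / 0.07455454)^2 = 4829.703
G_dBi = 10 * log10(4829.703) = 36.84 dBi

36.84 dBi


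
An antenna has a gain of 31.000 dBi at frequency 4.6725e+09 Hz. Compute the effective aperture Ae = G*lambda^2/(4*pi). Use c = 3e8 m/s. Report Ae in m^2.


lambda = c / f = 3.0000e+08 / 4.6725e+09 = 0.06420546 m
G_linear = 10^(31.000/10) = 1258.925
Ae = G_linear * lambda^2 / (4*pi) = 1258.925 * 0.06420546^2 / (4*pi) = 0.4130 m^2

0.4130 m^2


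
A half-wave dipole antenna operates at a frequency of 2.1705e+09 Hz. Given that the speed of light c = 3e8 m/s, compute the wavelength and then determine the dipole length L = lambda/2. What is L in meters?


lambda = c / f = 3.0000e+08 / 2.1705e+09 = 0.1382170 m
L = lambda / 2 = 0.1382170 / 2 = 0.06911 m

0.06911 m


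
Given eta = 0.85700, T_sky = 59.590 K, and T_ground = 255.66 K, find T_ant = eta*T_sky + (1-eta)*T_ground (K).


T_ant = 0.85700 * 59.590 + (1 - 0.85700) * 255.66 = 87.63 K

87.63 K


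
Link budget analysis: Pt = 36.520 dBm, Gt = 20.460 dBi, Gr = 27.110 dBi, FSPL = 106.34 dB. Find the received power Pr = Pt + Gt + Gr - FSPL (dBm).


Pr = 36.520 + 20.460 + 27.110 - 106.34 = -22.25 dBm

-22.25 dBm


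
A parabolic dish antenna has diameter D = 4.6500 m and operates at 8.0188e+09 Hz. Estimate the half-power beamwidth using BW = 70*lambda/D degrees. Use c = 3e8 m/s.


lambda = c / f = 3.0000e+08 / 8.0188e+09 = 0.03741208 m
BW = 70 * 0.03741208 / 4.6500 = 0.5632 deg

0.5632 deg


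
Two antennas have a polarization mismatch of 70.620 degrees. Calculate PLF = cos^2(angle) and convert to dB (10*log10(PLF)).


PLF_linear = cos^2(70.620 deg) = 0.1101124
PLF_dB = 10 * log10(0.1101124) = -9.582 dB

-9.582 dB


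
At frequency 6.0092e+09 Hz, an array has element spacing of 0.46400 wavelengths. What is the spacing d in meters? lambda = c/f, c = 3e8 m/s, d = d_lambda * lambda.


lambda = c / f = 3.0000e+08 / 6.0092e+09 = 0.04992345 m
d = 0.46400 * 0.04992345 = 0.02316 m

0.02316 m


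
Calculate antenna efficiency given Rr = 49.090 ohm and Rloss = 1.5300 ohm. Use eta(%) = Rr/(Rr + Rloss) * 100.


eta = 49.090 / (49.090 + 1.5300) * 100 = 96.98%

96.98%


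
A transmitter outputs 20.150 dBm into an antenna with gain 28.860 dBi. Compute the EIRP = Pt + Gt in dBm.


EIRP = Pt + Gt = 20.150 + 28.860 = 49.01 dBm

49.01 dBm


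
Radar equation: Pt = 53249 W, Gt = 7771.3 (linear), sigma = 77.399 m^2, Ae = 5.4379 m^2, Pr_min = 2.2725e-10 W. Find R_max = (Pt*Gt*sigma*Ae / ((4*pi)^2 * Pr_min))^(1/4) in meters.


R^4 = 53249*7771.3*77.399*5.4379 / ((4*pi)^2 * 2.2725e-10) = 4.853422e+18
R_max = 4.853422e+18^0.25 = 46937 m

46937 m


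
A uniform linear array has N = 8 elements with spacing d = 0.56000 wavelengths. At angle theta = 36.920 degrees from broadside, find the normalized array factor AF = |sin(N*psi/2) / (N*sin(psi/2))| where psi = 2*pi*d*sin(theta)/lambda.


psi = 2*pi*0.56000*sin(36.920 deg) = 2.113611 rad
AF = |sin(8*2.113611/2) / (8*sin(2.113611/2))| = 0.1184

0.1184


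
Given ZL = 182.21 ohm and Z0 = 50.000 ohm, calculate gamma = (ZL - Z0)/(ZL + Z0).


gamma = (182.21 - 50.000) / (182.21 + 50.000) = 0.5694

0.5694


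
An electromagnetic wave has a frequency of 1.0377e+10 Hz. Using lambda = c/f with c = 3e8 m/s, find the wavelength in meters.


lambda = c / f = 3.0000e+08 / 1.0377e+10 = 0.02891 m

0.02891 m


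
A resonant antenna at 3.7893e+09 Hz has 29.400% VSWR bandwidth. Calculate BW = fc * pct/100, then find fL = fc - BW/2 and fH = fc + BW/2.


BW = 3.7893e+09 * 29.400/100 = 1.114054e+09 Hz
fL = 3.7893e+09 - 1.114054e+09/2 = 3.232e+09 Hz
fH = 3.7893e+09 + 1.114054e+09/2 = 4.346e+09 Hz

BW=1.114e+09 Hz, fL=3.232e+09 Hz, fH=4.346e+09 Hz


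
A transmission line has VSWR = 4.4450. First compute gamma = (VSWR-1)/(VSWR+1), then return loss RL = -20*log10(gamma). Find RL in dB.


gamma = (4.4450 - 1) / (4.4450 + 1) = 0.6326905
RL = -20 * log10(0.6326905) = 3.976 dB

3.976 dB


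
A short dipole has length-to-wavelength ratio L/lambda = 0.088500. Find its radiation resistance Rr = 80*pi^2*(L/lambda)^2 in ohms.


Rr = 80 * pi^2 * (0.088500)^2 = 80 * 9.869604 * 7.832250e-03 = 6.184 ohm

6.184 ohm


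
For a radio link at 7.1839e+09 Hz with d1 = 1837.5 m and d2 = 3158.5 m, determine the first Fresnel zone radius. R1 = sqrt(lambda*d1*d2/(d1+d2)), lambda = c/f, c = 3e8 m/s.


lambda = c / f = 3.0000e+08 / 7.1839e+09 = 0.04176005 m
R1 = sqrt(0.04176005 * 1837.5 * 3158.5 / (1837.5 + 3158.5)) = 6.965 m

6.965 m


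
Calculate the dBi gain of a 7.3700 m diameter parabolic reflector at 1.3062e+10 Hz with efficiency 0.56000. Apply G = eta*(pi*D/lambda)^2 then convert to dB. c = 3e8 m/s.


lambda = c / f = 3.0000e+08 / 1.3062e+10 = 0.02296739 m
G_linear = 0.56000 * (pi * 7.3700 / 0.02296739)^2 = 569114.2
G_dBi = 10 * log10(569114.2) = 57.55 dBi

57.55 dBi


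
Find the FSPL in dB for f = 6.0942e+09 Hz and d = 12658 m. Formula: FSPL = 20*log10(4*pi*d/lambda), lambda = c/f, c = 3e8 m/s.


lambda = c / f = 3.0000e+08 / 6.0942e+09 = 0.04922713 m
FSPL = 20 * log10(4*pi*12658/0.04922713) = 130.2 dB

130.2 dB


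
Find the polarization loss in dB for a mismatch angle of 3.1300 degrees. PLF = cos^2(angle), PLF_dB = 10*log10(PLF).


PLF_linear = cos^2(3.1300 deg) = 0.9970187
PLF_dB = 10 * log10(0.9970187) = -0.01297 dB

-0.01297 dB


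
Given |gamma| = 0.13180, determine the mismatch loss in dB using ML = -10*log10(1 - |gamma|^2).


ML = -10 * log10(1 - 0.13180^2) = -10 * log10(0.98262876) = 0.07611 dB

0.07611 dB


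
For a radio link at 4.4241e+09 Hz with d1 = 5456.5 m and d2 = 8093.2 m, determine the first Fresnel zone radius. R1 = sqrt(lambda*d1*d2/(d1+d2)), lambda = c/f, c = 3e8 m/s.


lambda = c / f = 3.0000e+08 / 4.4241e+09 = 0.06781040 m
R1 = sqrt(0.06781040 * 5456.5 * 8093.2 / (5456.5 + 8093.2)) = 14.87 m

14.87 m


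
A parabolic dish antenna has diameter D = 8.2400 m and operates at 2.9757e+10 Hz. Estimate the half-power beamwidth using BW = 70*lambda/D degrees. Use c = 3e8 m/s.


lambda = c / f = 3.0000e+08 / 2.9757e+10 = 0.01008166 m
BW = 70 * 0.01008166 / 8.2400 = 0.08565 deg

0.08565 deg


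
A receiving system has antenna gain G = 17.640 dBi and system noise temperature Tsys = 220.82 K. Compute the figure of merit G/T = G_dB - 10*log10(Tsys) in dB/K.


G/T = 17.640 - 10*log10(220.82) = 17.640 - 23.44038 = -5.800 dB/K

-5.800 dB/K


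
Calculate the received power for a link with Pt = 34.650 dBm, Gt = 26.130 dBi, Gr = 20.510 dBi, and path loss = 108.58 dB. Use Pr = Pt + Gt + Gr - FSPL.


Pr = 34.650 + 26.130 + 20.510 - 108.58 = -27.29 dBm

-27.29 dBm


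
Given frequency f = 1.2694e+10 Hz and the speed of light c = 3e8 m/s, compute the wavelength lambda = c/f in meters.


lambda = c / f = 3.0000e+08 / 1.2694e+10 = 0.02363 m

0.02363 m


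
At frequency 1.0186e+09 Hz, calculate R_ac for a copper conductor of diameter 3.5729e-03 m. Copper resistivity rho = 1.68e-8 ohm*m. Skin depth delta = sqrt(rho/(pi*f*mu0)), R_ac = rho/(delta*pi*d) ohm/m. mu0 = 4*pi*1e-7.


delta = sqrt(1.68e-8 / (pi * 1.0186e+09 * 4*pi*1e-7)) = 2.043963e-06 m
R_ac = 1.68e-8 / (2.043963e-06 * pi * 3.5729e-03) = 0.7323 ohm/m

0.7323 ohm/m


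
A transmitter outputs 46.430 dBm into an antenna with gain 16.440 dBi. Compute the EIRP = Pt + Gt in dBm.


EIRP = Pt + Gt = 46.430 + 16.440 = 62.87 dBm

62.87 dBm


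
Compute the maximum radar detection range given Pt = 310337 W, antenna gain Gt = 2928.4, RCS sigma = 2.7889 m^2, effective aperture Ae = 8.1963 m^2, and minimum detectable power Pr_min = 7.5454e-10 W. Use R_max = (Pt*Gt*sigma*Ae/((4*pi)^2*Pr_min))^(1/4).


R^4 = 310337*2928.4*2.7889*8.1963 / ((4*pi)^2 * 7.5454e-10) = 1.743463e+17
R_max = 1.743463e+17^0.25 = 20434 m

20434 m


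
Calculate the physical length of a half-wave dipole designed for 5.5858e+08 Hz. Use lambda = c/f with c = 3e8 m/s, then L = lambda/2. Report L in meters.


lambda = c / f = 3.0000e+08 / 5.5858e+08 = 0.5370762 m
L = lambda / 2 = 0.5370762 / 2 = 0.2685 m

0.2685 m


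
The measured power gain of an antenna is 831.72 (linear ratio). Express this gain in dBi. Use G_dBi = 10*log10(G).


G_dBi = 10 * log10(831.72) = 29.20 dBi

29.20 dBi


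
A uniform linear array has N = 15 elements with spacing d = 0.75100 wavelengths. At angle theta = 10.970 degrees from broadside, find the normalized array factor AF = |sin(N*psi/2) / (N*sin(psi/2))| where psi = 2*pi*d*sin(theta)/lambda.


psi = 2*pi*0.75100*sin(10.970 deg) = 0.8979397 rad
AF = |sin(15*0.8979397/2) / (15*sin(0.8979397/2))| = 0.06700

0.06700


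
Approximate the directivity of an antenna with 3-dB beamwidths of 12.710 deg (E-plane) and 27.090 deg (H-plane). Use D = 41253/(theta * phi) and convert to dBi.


D_linear = 41253 / (12.710 * 27.090) = 119.8122
D_dBi = 10 * log10(119.8122) = 20.79 dBi

20.79 dBi


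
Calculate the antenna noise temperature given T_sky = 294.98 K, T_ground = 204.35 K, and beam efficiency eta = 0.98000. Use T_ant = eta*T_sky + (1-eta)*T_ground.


T_ant = 0.98000 * 294.98 + (1 - 0.98000) * 204.35 = 293.2 K

293.2 K


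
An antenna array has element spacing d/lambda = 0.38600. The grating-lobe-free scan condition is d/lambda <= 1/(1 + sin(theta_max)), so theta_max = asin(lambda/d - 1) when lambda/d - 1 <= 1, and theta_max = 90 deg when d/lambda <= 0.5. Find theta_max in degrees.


lambda/d - 1 = 1/0.38600 - 1 = 1.590674 >= 1
d/lambda <= 0.5, so the array can scan to endfire without grating lobes: theta_max = 90 deg

90 deg


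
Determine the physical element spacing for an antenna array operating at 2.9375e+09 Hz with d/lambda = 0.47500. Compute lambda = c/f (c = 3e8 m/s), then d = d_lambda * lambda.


lambda = c / f = 3.0000e+08 / 2.9375e+09 = 0.1021277 m
d = 0.47500 * 0.1021277 = 0.04851 m

0.04851 m


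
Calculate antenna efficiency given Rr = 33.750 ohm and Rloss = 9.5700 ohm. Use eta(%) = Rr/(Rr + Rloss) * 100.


eta = 33.750 / (33.750 + 9.5700) * 100 = 77.91%

77.91%


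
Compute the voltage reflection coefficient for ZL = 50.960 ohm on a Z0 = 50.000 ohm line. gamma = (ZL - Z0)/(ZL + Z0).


gamma = (50.960 - 50.000) / (50.960 + 50.000) = 9.509e-03

9.509e-03


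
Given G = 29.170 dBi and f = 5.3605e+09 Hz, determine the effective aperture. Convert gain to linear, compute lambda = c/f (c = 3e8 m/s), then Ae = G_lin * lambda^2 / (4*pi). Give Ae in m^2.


lambda = c / f = 3.0000e+08 / 5.3605e+09 = 0.05596493 m
G_linear = 10^(29.170/10) = 826.0379
Ae = G_linear * lambda^2 / (4*pi) = 826.0379 * 0.05596493^2 / (4*pi) = 0.2059 m^2

0.2059 m^2


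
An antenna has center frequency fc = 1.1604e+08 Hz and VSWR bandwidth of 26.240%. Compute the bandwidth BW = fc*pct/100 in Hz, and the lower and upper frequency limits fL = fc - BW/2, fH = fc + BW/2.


BW = 1.1604e+08 * 26.240/100 = 3.044890e+07 Hz
fL = 1.1604e+08 - 3.044890e+07/2 = 1.008e+08 Hz
fH = 1.1604e+08 + 3.044890e+07/2 = 1.313e+08 Hz

BW=3.045e+07 Hz, fL=1.008e+08 Hz, fH=1.313e+08 Hz


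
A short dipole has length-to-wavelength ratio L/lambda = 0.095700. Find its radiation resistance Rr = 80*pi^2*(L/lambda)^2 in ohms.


Rr = 80 * pi^2 * (0.095700)^2 = 80 * 9.869604 * 9.158490e-03 = 7.231 ohm

7.231 ohm


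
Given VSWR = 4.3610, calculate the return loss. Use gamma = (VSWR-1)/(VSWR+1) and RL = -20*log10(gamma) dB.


gamma = (4.3610 - 1) / (4.3610 + 1) = 0.6269353
RL = -20 * log10(0.6269353) = 4.056 dB

4.056 dB


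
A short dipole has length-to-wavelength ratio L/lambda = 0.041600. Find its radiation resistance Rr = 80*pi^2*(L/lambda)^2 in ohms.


Rr = 80 * pi^2 * (0.041600)^2 = 80 * 9.869604 * 1.730560e-03 = 1.366 ohm

1.366 ohm


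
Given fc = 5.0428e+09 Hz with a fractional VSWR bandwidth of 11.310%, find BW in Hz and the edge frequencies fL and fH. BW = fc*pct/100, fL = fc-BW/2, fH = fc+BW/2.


BW = 5.0428e+09 * 11.310/100 = 5.703407e+08 Hz
fL = 5.0428e+09 - 5.703407e+08/2 = 4.758e+09 Hz
fH = 5.0428e+09 + 5.703407e+08/2 = 5.328e+09 Hz

BW=5.703e+08 Hz, fL=4.758e+09 Hz, fH=5.328e+09 Hz


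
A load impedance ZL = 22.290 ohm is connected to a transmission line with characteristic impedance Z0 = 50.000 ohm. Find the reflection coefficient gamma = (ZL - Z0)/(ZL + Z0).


gamma = (22.290 - 50.000) / (22.290 + 50.000) = -0.3833

-0.3833


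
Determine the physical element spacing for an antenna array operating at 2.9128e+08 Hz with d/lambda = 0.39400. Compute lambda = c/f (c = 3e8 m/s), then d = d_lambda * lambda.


lambda = c / f = 3.0000e+08 / 2.9128e+08 = 1.029937 m
d = 0.39400 * 1.029937 = 0.4058 m

0.4058 m


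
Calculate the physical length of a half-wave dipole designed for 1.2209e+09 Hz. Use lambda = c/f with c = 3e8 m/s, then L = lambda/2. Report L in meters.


lambda = c / f = 3.0000e+08 / 1.2209e+09 = 0.2457204 m
L = lambda / 2 = 0.2457204 / 2 = 0.1229 m

0.1229 m


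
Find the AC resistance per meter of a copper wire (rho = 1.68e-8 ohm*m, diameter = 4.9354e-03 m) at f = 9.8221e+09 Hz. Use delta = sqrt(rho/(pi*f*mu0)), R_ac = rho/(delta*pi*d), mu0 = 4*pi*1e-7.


delta = sqrt(1.68e-8 / (pi * 9.8221e+09 * 4*pi*1e-7)) = 6.582223e-07 m
R_ac = 1.68e-8 / (6.582223e-07 * pi * 4.9354e-03) = 1.646 ohm/m

1.646 ohm/m


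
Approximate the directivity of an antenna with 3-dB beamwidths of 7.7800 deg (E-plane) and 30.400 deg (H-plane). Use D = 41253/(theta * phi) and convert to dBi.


D_linear = 41253 / (7.7800 * 30.400) = 174.4224
D_dBi = 10 * log10(174.4224) = 22.42 dBi

22.42 dBi


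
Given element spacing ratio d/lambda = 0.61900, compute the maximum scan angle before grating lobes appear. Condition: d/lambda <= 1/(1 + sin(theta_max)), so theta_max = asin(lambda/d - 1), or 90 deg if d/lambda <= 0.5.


lambda/d - 1 = 1/0.61900 - 1 = 0.6155089
theta_max = asin(0.6155089) = 37.99 deg

37.99 deg


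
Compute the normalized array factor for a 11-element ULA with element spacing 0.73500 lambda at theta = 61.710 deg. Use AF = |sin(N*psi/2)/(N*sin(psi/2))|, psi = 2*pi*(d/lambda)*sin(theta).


psi = 2*pi*0.73500*sin(61.710 deg) = 4.066551 rad
AF = |sin(11*4.066551/2) / (11*sin(4.066551/2))| = 0.03719

0.03719


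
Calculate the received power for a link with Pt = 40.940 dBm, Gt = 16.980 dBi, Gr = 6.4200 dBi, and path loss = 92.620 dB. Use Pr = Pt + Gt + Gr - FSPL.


Pr = 40.940 + 16.980 + 6.4200 - 92.620 = -28.28 dBm

-28.28 dBm


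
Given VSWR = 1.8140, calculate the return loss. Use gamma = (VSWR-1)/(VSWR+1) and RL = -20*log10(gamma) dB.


gamma = (1.8140 - 1) / (1.8140 + 1) = 0.2892679
RL = -20 * log10(0.2892679) = 10.77 dB

10.77 dB


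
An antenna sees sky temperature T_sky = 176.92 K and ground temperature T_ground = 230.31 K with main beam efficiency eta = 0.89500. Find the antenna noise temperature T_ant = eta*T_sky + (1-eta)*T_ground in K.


T_ant = 0.89500 * 176.92 + (1 - 0.89500) * 230.31 = 182.5 K

182.5 K


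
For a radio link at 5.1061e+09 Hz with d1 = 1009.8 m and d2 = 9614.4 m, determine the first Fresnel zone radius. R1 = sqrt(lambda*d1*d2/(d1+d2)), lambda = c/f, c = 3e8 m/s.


lambda = c / f = 3.0000e+08 / 5.1061e+09 = 0.05875326 m
R1 = sqrt(0.05875326 * 1009.8 * 9614.4 / (1009.8 + 9614.4)) = 7.327 m

7.327 m


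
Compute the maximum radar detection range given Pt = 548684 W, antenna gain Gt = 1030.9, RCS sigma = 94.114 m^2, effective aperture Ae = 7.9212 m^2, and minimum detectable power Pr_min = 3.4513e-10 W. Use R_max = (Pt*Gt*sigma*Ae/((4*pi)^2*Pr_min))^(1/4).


R^4 = 548684*1030.9*94.114*7.9212 / ((4*pi)^2 * 3.4513e-10) = 7.737161e+18
R_max = 7.737161e+18^0.25 = 52741 m

52741 m


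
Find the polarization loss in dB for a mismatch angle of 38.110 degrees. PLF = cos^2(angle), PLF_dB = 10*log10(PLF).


PLF_linear = cos^2(38.110 deg) = 0.6190972
PLF_dB = 10 * log10(0.6190972) = -2.082 dB

-2.082 dB


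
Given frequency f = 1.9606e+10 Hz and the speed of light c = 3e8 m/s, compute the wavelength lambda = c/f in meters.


lambda = c / f = 3.0000e+08 / 1.9606e+10 = 0.01530 m

0.01530 m


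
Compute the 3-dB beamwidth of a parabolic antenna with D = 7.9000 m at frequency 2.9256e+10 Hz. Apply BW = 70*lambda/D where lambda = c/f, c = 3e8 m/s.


lambda = c / f = 3.0000e+08 / 2.9256e+10 = 0.01025431 m
BW = 70 * 0.01025431 / 7.9000 = 0.09086 deg

0.09086 deg


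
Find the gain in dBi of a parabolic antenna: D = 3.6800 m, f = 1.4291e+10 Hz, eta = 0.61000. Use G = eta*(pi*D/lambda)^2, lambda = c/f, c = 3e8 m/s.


lambda = c / f = 3.0000e+08 / 1.4291e+10 = 0.02099223 m
G_linear = 0.61000 * (pi * 3.6800 / 0.02099223)^2 = 185015.5
G_dBi = 10 * log10(185015.5) = 52.67 dBi

52.67 dBi


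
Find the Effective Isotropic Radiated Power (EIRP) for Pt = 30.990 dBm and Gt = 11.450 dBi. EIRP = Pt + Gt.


EIRP = Pt + Gt = 30.990 + 11.450 = 42.44 dBm

42.44 dBm


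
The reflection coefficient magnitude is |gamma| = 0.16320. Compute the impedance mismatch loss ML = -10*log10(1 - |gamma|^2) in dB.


ML = -10 * log10(1 - 0.16320^2) = -10 * log10(0.97336576) = 0.1172 dB

0.1172 dB


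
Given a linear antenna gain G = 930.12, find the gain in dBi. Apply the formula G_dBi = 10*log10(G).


G_dBi = 10 * log10(930.12) = 29.69 dBi

29.69 dBi


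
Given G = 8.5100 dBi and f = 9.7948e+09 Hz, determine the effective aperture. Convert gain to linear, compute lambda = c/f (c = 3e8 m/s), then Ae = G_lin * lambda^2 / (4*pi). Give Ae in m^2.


lambda = c / f = 3.0000e+08 / 9.7948e+09 = 0.03062850 m
G_linear = 10^(8.5100/10) = 7.095778
Ae = G_linear * lambda^2 / (4*pi) = 7.095778 * 0.03062850^2 / (4*pi) = 5.297e-04 m^2

5.297e-04 m^2


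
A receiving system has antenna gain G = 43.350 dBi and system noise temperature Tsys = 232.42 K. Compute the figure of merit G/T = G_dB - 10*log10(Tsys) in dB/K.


G/T = 43.350 - 10*log10(232.42) = 43.350 - 23.66273 = 19.69 dB/K

19.69 dB/K


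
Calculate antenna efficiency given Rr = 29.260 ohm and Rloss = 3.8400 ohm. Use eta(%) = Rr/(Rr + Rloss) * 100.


eta = 29.260 / (29.260 + 3.8400) * 100 = 88.40%

88.40%


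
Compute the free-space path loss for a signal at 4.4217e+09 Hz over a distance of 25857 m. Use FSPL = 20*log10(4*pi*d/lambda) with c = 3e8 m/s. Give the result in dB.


lambda = c / f = 3.0000e+08 / 4.4217e+09 = 0.06784721 m
FSPL = 20 * log10(4*pi*25857/0.06784721) = 133.6 dB

133.6 dB


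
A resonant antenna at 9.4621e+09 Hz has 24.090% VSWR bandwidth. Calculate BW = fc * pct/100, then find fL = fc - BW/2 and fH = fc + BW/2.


BW = 9.4621e+09 * 24.090/100 = 2.279420e+09 Hz
fL = 9.4621e+09 - 2.279420e+09/2 = 8.322e+09 Hz
fH = 9.4621e+09 + 2.279420e+09/2 = 1.060e+10 Hz

BW=2.279e+09 Hz, fL=8.322e+09 Hz, fH=1.060e+10 Hz


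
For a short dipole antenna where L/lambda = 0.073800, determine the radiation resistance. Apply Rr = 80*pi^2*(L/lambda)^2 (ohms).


Rr = 80 * pi^2 * (0.073800)^2 = 80 * 9.869604 * 5.446440e-03 = 4.300 ohm

4.300 ohm


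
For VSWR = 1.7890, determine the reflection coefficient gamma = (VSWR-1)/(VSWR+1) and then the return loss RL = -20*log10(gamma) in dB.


gamma = (1.7890 - 1) / (1.7890 + 1) = 0.2828971
RL = -20 * log10(0.2828971) = 10.97 dB

10.97 dB


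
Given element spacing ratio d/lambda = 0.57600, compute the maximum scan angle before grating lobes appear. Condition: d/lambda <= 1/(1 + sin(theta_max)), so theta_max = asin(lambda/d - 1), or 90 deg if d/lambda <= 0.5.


lambda/d - 1 = 1/0.57600 - 1 = 0.7361111
theta_max = asin(0.7361111) = 47.40 deg

47.40 deg


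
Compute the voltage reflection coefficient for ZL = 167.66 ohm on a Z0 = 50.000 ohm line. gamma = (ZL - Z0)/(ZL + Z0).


gamma = (167.66 - 50.000) / (167.66 + 50.000) = 0.5406

0.5406


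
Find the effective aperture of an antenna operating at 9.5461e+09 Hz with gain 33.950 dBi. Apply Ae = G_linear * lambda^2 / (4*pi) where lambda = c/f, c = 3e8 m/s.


lambda = c / f = 3.0000e+08 / 9.5461e+09 = 0.03142645 m
G_linear = 10^(33.950/10) = 2483.133
Ae = G_linear * lambda^2 / (4*pi) = 2483.133 * 0.03142645^2 / (4*pi) = 0.1952 m^2

0.1952 m^2


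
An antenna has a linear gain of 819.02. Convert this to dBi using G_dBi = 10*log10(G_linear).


G_dBi = 10 * log10(819.02) = 29.13 dBi

29.13 dBi


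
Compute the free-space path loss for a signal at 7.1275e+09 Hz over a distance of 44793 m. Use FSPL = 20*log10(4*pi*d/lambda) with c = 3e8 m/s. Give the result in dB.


lambda = c / f = 3.0000e+08 / 7.1275e+09 = 0.04209049 m
FSPL = 20 * log10(4*pi*44793/0.04209049) = 142.5 dB

142.5 dB


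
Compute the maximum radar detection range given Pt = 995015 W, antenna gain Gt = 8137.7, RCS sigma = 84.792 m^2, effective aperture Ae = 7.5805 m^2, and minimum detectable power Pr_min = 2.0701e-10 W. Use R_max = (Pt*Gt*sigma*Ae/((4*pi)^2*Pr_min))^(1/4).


R^4 = 995015*8137.7*84.792*7.5805 / ((4*pi)^2 * 2.0701e-10) = 1.592110e+20
R_max = 1.592110e+20^0.25 = 112329 m

112329 m


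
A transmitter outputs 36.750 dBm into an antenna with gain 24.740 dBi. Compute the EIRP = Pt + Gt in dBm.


EIRP = Pt + Gt = 36.750 + 24.740 = 61.49 dBm

61.49 dBm


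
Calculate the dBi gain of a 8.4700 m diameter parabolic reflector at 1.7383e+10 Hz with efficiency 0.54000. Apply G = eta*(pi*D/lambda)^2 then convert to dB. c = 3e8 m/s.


lambda = c / f = 3.0000e+08 / 1.7383e+10 = 0.01725824 m
G_linear = 0.54000 * (pi * 8.4700 / 0.01725824)^2 = 1.283711e+06
G_dBi = 10 * log10(1.283711e+06) = 61.08 dBi

61.08 dBi


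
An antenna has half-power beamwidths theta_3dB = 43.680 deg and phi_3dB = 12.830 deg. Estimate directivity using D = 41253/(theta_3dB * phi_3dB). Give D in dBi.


D_linear = 41253 / (43.680 * 12.830) = 73.61160
D_dBi = 10 * log10(73.61160) = 18.67 dBi

18.67 dBi


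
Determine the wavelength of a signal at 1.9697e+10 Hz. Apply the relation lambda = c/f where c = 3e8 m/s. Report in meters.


lambda = c / f = 3.0000e+08 / 1.9697e+10 = 0.01523 m

0.01523 m


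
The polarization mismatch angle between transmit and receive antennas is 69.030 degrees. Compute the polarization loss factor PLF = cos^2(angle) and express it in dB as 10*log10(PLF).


PLF_linear = cos^2(69.030 deg) = 0.1280774
PLF_dB = 10 * log10(0.1280774) = -8.925 dB

-8.925 dB


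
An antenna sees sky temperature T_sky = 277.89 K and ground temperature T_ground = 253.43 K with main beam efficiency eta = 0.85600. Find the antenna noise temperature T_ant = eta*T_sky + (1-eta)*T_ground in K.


T_ant = 0.85600 * 277.89 + (1 - 0.85600) * 253.43 = 274.4 K

274.4 K


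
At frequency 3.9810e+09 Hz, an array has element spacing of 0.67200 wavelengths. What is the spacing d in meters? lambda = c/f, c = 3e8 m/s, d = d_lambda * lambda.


lambda = c / f = 3.0000e+08 / 3.9810e+09 = 0.07535795 m
d = 0.67200 * 0.07535795 = 0.05064 m

0.05064 m


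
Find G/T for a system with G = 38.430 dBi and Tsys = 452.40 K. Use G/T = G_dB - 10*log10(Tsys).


G/T = 38.430 - 10*log10(452.40) = 38.430 - 26.55523 = 11.87 dB/K

11.87 dB/K


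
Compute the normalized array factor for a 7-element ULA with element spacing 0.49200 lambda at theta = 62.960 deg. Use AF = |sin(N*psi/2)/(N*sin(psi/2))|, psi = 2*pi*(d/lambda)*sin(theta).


psi = 2*pi*0.49200*sin(62.960 deg) = 2.753412 rad
AF = |sin(7*2.753412/2) / (7*sin(2.753412/2))| = 0.03066

0.03066


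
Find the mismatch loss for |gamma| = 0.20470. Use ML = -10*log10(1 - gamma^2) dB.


ML = -10 * log10(1 - 0.20470^2) = -10 * log10(0.95809791) = 0.1859 dB

0.1859 dB


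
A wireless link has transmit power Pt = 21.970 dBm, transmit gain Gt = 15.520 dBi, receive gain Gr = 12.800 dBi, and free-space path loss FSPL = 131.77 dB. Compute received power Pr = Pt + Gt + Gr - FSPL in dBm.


Pr = 21.970 + 15.520 + 12.800 - 131.77 = -81.48 dBm

-81.48 dBm


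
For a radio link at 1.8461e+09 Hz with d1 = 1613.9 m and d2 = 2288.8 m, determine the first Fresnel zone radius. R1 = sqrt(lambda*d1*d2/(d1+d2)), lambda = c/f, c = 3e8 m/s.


lambda = c / f = 3.0000e+08 / 1.8461e+09 = 0.1625047 m
R1 = sqrt(0.1625047 * 1613.9 * 2288.8 / (1613.9 + 2288.8)) = 12.40 m

12.40 m


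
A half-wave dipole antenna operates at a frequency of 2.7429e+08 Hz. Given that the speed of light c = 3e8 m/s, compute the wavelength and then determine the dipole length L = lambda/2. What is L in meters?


lambda = c / f = 3.0000e+08 / 2.7429e+08 = 1.093733 m
L = lambda / 2 = 1.093733 / 2 = 0.5469 m

0.5469 m


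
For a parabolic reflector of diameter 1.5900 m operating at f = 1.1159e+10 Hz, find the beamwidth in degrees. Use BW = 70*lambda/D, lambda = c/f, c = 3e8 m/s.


lambda = c / f = 3.0000e+08 / 1.1159e+10 = 0.02688413 m
BW = 70 * 0.02688413 / 1.5900 = 1.184 deg

1.184 deg


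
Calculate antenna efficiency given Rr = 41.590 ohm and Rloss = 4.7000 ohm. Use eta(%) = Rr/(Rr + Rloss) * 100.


eta = 41.590 / (41.590 + 4.7000) * 100 = 89.85%

89.85%


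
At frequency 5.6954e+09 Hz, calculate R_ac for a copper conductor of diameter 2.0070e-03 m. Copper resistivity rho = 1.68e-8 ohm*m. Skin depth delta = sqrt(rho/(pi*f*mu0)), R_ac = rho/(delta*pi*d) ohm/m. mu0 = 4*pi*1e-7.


delta = sqrt(1.68e-8 / (pi * 5.6954e+09 * 4*pi*1e-7)) = 8.643958e-07 m
R_ac = 1.68e-8 / (8.643958e-07 * pi * 2.0070e-03) = 3.082 ohm/m

3.082 ohm/m


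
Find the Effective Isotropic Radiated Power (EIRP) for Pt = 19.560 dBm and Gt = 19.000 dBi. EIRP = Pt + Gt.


EIRP = Pt + Gt = 19.560 + 19.000 = 38.56 dBm

38.56 dBm


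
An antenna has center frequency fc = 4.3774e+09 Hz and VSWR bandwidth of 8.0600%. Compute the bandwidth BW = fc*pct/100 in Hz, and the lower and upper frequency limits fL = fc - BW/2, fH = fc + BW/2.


BW = 4.3774e+09 * 8.0600/100 = 3.528184e+08 Hz
fL = 4.3774e+09 - 3.528184e+08/2 = 4.201e+09 Hz
fH = 4.3774e+09 + 3.528184e+08/2 = 4.554e+09 Hz

BW=3.528e+08 Hz, fL=4.201e+09 Hz, fH=4.554e+09 Hz


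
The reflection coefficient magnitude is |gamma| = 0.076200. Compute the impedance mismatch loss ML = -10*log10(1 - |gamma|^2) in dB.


ML = -10 * log10(1 - 0.076200^2) = -10 * log10(0.99419356) = 0.02529 dB

0.02529 dB


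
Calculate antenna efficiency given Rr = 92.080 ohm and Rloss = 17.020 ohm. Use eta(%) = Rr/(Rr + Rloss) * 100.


eta = 92.080 / (92.080 + 17.020) * 100 = 84.40%

84.40%


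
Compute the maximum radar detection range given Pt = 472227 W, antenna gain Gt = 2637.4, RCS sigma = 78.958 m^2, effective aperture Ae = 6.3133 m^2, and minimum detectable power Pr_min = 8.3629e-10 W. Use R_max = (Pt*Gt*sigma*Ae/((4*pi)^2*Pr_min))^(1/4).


R^4 = 472227*2637.4*78.958*6.3133 / ((4*pi)^2 * 8.3629e-10) = 4.701135e+18
R_max = 4.701135e+18^0.25 = 46564 m

46564 m


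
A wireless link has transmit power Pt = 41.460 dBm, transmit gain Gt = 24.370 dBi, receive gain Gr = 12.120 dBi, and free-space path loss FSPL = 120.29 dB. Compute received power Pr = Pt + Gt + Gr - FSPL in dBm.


Pr = 41.460 + 24.370 + 12.120 - 120.29 = -42.34 dBm

-42.34 dBm


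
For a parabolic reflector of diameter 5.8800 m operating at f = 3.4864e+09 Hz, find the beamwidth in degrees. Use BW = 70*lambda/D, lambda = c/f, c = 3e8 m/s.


lambda = c / f = 3.0000e+08 / 3.4864e+09 = 0.08604865 m
BW = 70 * 0.08604865 / 5.8800 = 1.024 deg

1.024 deg


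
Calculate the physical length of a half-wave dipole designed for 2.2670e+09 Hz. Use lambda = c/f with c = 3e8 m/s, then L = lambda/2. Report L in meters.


lambda = c / f = 3.0000e+08 / 2.2670e+09 = 0.1323335 m
L = lambda / 2 = 0.1323335 / 2 = 0.06617 m

0.06617 m


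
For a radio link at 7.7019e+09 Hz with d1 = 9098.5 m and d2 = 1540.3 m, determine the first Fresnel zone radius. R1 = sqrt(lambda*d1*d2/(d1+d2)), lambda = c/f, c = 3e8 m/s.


lambda = c / f = 3.0000e+08 / 7.7019e+09 = 0.03895143 m
R1 = sqrt(0.03895143 * 9098.5 * 1540.3 / (9098.5 + 1540.3)) = 7.163 m

7.163 m


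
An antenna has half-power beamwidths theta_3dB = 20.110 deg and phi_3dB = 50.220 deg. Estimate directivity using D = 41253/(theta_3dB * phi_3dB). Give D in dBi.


D_linear = 41253 / (20.110 * 50.220) = 40.84762
D_dBi = 10 * log10(40.84762) = 16.11 dBi

16.11 dBi


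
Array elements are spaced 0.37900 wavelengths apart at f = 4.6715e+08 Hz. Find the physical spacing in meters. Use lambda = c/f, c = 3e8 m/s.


lambda = c / f = 3.0000e+08 / 4.6715e+08 = 0.6421920 m
d = 0.37900 * 0.6421920 = 0.2434 m

0.2434 m


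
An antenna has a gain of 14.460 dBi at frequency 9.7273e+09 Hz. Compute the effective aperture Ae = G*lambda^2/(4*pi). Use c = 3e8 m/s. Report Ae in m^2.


lambda = c / f = 3.0000e+08 / 9.7273e+09 = 0.03084104 m
G_linear = 10^(14.460/10) = 27.92544
Ae = G_linear * lambda^2 / (4*pi) = 27.92544 * 0.03084104^2 / (4*pi) = 2.114e-03 m^2

2.114e-03 m^2


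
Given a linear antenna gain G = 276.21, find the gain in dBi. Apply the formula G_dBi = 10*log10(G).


G_dBi = 10 * log10(276.21) = 24.41 dBi

24.41 dBi


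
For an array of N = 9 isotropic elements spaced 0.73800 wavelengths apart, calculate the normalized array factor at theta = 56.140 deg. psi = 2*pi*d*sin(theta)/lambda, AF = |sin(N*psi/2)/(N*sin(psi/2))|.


psi = 2*pi*0.73800*sin(56.140 deg) = 3.850564 rad
AF = |sin(9*3.850564/2) / (9*sin(3.850564/2))| = 0.1183

0.1183


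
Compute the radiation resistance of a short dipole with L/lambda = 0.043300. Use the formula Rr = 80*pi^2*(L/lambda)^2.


Rr = 80 * pi^2 * (0.043300)^2 = 80 * 9.869604 * 1.874890e-03 = 1.480 ohm

1.480 ohm


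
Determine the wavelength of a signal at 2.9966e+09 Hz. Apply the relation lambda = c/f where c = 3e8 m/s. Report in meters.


lambda = c / f = 3.0000e+08 / 2.9966e+09 = 0.1001 m

0.1001 m


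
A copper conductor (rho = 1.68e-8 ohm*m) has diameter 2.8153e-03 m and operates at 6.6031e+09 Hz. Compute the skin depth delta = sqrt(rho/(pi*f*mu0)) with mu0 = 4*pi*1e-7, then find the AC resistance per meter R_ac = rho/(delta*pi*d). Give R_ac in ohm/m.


delta = sqrt(1.68e-8 / (pi * 6.6031e+09 * 4*pi*1e-7)) = 8.027879e-07 m
R_ac = 1.68e-8 / (8.027879e-07 * pi * 2.8153e-03) = 2.366 ohm/m

2.366 ohm/m


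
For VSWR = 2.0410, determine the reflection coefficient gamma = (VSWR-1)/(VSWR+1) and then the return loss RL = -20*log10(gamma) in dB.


gamma = (2.0410 - 1) / (2.0410 + 1) = 0.3423216
RL = -20 * log10(0.3423216) = 9.311 dB

9.311 dB


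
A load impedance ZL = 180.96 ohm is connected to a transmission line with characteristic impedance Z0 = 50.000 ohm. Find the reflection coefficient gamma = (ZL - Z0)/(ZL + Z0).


gamma = (180.96 - 50.000) / (180.96 + 50.000) = 0.5670

0.5670


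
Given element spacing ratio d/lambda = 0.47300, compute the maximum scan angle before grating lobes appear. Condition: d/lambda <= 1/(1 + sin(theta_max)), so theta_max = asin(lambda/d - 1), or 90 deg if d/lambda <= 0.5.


lambda/d - 1 = 1/0.47300 - 1 = 1.114165 >= 1
d/lambda <= 0.5, so the array can scan to endfire without grating lobes: theta_max = 90 deg

90 deg


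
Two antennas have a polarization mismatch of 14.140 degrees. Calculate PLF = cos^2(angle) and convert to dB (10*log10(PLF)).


PLF_linear = cos^2(14.140 deg) = 0.9403214
PLF_dB = 10 * log10(0.9403214) = -0.2672 dB

-0.2672 dB


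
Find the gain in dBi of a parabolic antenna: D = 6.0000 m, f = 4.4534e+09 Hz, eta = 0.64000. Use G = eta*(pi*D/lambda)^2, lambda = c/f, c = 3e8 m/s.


lambda = c / f = 3.0000e+08 / 4.4534e+09 = 0.06736426 m
G_linear = 0.64000 * (pi * 6.0000 / 0.06736426)^2 = 50109.85
G_dBi = 10 * log10(50109.85) = 47.00 dBi

47.00 dBi


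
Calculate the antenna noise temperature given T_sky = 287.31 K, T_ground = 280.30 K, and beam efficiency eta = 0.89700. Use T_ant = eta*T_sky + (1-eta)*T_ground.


T_ant = 0.89700 * 287.31 + (1 - 0.89700) * 280.30 = 286.6 K

286.6 K


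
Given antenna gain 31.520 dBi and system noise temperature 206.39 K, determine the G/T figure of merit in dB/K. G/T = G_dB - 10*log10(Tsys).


G/T = 31.520 - 10*log10(206.39) = 31.520 - 23.14689 = 8.373 dB/K

8.373 dB/K


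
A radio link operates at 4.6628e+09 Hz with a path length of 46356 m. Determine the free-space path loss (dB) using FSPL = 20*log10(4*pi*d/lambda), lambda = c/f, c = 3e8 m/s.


lambda = c / f = 3.0000e+08 / 4.6628e+09 = 0.06433902 m
FSPL = 20 * log10(4*pi*46356/0.06433902) = 139.1 dB

139.1 dB


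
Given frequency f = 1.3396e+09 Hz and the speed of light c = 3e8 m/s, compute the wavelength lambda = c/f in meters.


lambda = c / f = 3.0000e+08 / 1.3396e+09 = 0.2239 m

0.2239 m


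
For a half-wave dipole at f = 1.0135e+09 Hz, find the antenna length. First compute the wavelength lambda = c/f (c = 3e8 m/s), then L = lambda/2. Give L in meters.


lambda = c / f = 3.0000e+08 / 1.0135e+09 = 0.2960039 m
L = lambda / 2 = 0.2960039 / 2 = 0.1480 m

0.1480 m


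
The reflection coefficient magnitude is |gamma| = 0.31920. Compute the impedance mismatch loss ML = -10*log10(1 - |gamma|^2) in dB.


ML = -10 * log10(1 - 0.31920^2) = -10 * log10(0.89811136) = 0.4667 dB

0.4667 dB


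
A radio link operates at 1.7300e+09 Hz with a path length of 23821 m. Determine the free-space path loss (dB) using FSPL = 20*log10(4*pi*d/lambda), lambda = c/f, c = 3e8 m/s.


lambda = c / f = 3.0000e+08 / 1.7300e+09 = 0.1734104 m
FSPL = 20 * log10(4*pi*23821/0.1734104) = 124.7 dB

124.7 dB


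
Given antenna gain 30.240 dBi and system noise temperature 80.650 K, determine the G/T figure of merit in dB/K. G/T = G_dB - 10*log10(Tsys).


G/T = 30.240 - 10*log10(80.650) = 30.240 - 19.06604 = 11.17 dB/K

11.17 dB/K


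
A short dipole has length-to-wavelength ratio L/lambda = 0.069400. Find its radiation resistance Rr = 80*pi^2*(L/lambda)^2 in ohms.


Rr = 80 * pi^2 * (0.069400)^2 = 80 * 9.869604 * 4.816360e-03 = 3.803 ohm

3.803 ohm


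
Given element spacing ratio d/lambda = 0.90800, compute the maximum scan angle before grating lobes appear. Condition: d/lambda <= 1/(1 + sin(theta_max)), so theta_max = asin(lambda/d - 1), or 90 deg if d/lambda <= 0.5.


lambda/d - 1 = 1/0.90800 - 1 = 0.1013216
theta_max = asin(0.1013216) = 5.815 deg

5.815 deg


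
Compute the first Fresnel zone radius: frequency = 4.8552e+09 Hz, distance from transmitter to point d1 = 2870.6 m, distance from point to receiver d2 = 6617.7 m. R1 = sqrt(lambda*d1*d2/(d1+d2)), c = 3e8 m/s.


lambda = c / f = 3.0000e+08 / 4.8552e+09 = 0.06178942 m
R1 = sqrt(0.06178942 * 2870.6 * 6617.7 / (2870.6 + 6617.7)) = 11.12 m

11.12 m


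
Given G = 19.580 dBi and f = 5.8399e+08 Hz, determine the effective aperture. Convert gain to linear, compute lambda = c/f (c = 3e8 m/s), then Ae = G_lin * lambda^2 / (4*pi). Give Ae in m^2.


lambda = c / f = 3.0000e+08 / 5.8399e+08 = 0.5137074 m
G_linear = 10^(19.580/10) = 90.78205
Ae = G_linear * lambda^2 / (4*pi) = 90.78205 * 0.5137074^2 / (4*pi) = 1.906 m^2

1.906 m^2


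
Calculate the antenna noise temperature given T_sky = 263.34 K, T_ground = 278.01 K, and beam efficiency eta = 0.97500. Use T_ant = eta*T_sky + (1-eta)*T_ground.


T_ant = 0.97500 * 263.34 + (1 - 0.97500) * 278.01 = 263.7 K

263.7 K


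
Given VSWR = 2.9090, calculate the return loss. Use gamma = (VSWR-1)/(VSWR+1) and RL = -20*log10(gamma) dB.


gamma = (2.9090 - 1) / (2.9090 + 1) = 0.4883602
RL = -20 * log10(0.4883602) = 6.225 dB

6.225 dB


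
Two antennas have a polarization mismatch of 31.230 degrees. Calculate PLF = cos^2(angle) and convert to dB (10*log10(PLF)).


PLF_linear = cos^2(31.230 deg) = 0.7311839
PLF_dB = 10 * log10(0.7311839) = -1.360 dB

-1.360 dB


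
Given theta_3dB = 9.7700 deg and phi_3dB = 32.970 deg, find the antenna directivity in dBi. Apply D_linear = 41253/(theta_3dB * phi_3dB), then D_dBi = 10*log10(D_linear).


D_linear = 41253 / (9.7700 * 32.970) = 128.0684
D_dBi = 10 * log10(128.0684) = 21.07 dBi

21.07 dBi


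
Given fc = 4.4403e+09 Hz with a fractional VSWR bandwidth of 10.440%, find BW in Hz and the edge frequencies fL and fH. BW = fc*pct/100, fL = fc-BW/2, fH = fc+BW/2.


BW = 4.4403e+09 * 10.440/100 = 4.635673e+08 Hz
fL = 4.4403e+09 - 4.635673e+08/2 = 4.209e+09 Hz
fH = 4.4403e+09 + 4.635673e+08/2 = 4.672e+09 Hz

BW=4.636e+08 Hz, fL=4.209e+09 Hz, fH=4.672e+09 Hz


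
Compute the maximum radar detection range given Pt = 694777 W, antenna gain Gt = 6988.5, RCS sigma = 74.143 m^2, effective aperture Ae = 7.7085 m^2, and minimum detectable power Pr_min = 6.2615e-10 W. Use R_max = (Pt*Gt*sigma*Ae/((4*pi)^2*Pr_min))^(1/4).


R^4 = 694777*6988.5*74.143*7.7085 / ((4*pi)^2 * 6.2615e-10) = 2.806541e+19
R_max = 2.806541e+19^0.25 = 72785 m

72785 m


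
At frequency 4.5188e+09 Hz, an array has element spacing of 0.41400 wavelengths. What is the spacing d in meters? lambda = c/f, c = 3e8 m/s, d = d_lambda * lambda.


lambda = c / f = 3.0000e+08 / 4.5188e+09 = 0.06638931 m
d = 0.41400 * 0.06638931 = 0.02749 m

0.02749 m


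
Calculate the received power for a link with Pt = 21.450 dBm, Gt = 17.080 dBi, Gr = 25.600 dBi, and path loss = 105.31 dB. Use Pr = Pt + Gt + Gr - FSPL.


Pr = 21.450 + 17.080 + 25.600 - 105.31 = -41.18 dBm

-41.18 dBm
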